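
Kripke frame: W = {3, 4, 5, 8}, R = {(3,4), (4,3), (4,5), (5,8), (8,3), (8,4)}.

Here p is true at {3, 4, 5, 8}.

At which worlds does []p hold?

{3, 4, 5, 8}

3: successors {4}; p there: 4:T. ✓
4: successors {3, 5}; p there: 3:T, 5:T. ✓
5: successors {8}; p there: 8:T. ✓
8: successors {3, 4}; p there: 3:T, 4:T. ✓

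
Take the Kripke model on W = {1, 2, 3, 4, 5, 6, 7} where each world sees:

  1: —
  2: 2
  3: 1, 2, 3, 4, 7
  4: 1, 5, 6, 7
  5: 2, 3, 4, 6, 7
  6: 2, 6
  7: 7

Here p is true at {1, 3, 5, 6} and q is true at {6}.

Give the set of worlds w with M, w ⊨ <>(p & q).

{4, 5, 6}

1: no successors, so <>(p & q) fails. ✗
2: successors {2}; p & q there: 2:F. ✗
3: successors {1, 2, 3, 4, 7}; p & q there: 1:F, 2:F, 3:F, 4:F, 7:F. ✗
4: successors {1, 5, 6, 7}; p & q there: 1:F, 5:F, 6:T, 7:F. ✓
5: successors {2, 3, 4, 6, 7}; p & q there: 2:F, 3:F, 4:F, 6:T, 7:F. ✓
6: successors {2, 6}; p & q there: 2:F, 6:T. ✓
7: successors {7}; p & q there: 7:F. ✗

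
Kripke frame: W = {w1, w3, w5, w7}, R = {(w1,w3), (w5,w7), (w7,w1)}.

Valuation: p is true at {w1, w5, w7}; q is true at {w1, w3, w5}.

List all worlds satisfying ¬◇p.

w1: ◇p is F. ✓
w3: ◇p is F. ✓
w5: ◇p is T. ✗
w7: ◇p is T. ✗

{w1, w3}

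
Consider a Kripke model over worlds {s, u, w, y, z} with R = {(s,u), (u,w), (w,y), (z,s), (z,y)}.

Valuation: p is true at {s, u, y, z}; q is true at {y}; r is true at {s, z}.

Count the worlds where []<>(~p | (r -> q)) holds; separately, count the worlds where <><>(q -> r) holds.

3 and 2

For []<>(~p | (r -> q)):
s: successors {u}; <>(~p | (r -> q)) there: u:T. ✓
u: successors {w}; <>(~p | (r -> q)) there: w:T. ✓
w: successors {y}; <>(~p | (r -> q)) there: y:F. ✗
y: no successors, so []<>(~p | (r -> q)) holds vacuously. ✓
z: successors {s, y}; <>(~p | (r -> q)) there: s:T, y:F. ✗
— 3 worlds.
For <><>(q -> r):
s: successors {u}; <>(q -> r) there: u:T. ✓
u: successors {w}; <>(q -> r) there: w:F. ✗
w: successors {y}; <>(q -> r) there: y:F. ✗
y: no successors, so <><>(q -> r) fails. ✗
z: successors {s, y}; <>(q -> r) there: s:T, y:F. ✓
— 2 worlds.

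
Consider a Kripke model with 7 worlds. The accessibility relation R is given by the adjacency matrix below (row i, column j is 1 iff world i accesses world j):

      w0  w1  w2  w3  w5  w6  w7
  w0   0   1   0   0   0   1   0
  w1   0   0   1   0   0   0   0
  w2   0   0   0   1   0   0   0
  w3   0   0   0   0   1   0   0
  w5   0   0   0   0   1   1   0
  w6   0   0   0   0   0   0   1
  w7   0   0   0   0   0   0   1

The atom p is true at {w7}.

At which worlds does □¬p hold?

w0: successors {w1, w6}; ¬p there: w1:T, w6:T. ✓
w1: successors {w2}; ¬p there: w2:T. ✓
w2: successors {w3}; ¬p there: w3:T. ✓
w3: successors {w5}; ¬p there: w5:T. ✓
w5: successors {w5, w6}; ¬p there: w5:T, w6:T. ✓
w6: successors {w7}; ¬p there: w7:F. ✗
w7: successors {w7}; ¬p there: w7:F. ✗

{w0, w1, w2, w3, w5}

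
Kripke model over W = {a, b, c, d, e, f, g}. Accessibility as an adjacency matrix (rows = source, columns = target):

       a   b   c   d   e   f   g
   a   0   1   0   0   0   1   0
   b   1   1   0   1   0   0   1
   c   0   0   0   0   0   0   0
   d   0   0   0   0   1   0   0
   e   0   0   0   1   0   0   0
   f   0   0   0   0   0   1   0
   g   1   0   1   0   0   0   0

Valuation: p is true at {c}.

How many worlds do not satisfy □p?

a: successors {b, f}; p there: b:F, f:F. ✗
b: successors {a, b, d, g}; p there: a:F, b:F, d:F, g:F. ✗
c: no successors, so □p holds vacuously. ✓
d: successors {e}; p there: e:F. ✗
e: successors {d}; p there: d:F. ✗
f: successors {f}; p there: f:F. ✗
g: successors {a, c}; p there: a:F, c:T. ✗
Satisfying worlds: {c}.
So □p fails at the other 6 worlds.

6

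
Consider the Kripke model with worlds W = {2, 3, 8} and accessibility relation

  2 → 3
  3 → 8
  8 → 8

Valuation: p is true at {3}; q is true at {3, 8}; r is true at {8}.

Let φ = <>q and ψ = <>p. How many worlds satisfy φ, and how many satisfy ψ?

For <>q:
2: successors {3}; q there: 3:T. ✓
3: successors {8}; q there: 8:T. ✓
8: successors {8}; q there: 8:T. ✓
— 3 worlds.
For <>p:
2: successors {3}; p there: 3:T. ✓
3: successors {8}; p there: 8:F. ✗
8: successors {8}; p there: 8:F. ✗
— 1 world.

3 and 1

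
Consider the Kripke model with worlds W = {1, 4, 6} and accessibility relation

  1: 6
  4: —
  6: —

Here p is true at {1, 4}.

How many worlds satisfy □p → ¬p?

2

1: □p is F, ¬p is F. ✓
4: □p is T, ¬p is F. ✗
6: □p is T, ¬p is T. ✓
Satisfying worlds: {1, 6}.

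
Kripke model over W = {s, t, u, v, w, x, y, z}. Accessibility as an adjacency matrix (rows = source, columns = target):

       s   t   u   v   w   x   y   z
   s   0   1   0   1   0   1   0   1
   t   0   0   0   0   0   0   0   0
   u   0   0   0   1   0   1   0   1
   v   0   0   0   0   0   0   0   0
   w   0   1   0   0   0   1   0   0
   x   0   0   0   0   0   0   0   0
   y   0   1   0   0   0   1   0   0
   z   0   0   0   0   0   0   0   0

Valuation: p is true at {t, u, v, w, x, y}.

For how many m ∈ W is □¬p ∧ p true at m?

3

s: □¬p is F, p is F. ✗
t: □¬p is T, p is T. ✓
u: □¬p is F, p is T. ✗
v: □¬p is T, p is T. ✓
w: □¬p is F, p is T. ✗
x: □¬p is T, p is T. ✓
y: □¬p is F, p is T. ✗
z: □¬p is T, p is F. ✗
Satisfying worlds: {t, v, x}.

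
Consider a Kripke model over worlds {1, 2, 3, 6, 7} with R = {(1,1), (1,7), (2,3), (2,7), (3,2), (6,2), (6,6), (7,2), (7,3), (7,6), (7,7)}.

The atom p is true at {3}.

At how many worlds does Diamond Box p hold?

1: successors {1, 7}; Box p there: 1:F, 7:F. ✗
2: successors {3, 7}; Box p there: 3:F, 7:F. ✗
3: successors {2}; Box p there: 2:F. ✗
6: successors {2, 6}; Box p there: 2:F, 6:F. ✗
7: successors {2, 3, 6, 7}; Box p there: 2:F, 3:F, 6:F, 7:F. ✗
Satisfying worlds: ∅.

0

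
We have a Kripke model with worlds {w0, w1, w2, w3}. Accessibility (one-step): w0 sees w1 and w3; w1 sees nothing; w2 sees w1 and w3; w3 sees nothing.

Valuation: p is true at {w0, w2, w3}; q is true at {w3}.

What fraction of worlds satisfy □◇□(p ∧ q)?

w0: successors {w1, w3}; ◇□(p ∧ q) there: w1:F, w3:F. ✗
w1: no successors, so □◇□(p ∧ q) holds vacuously. ✓
w2: successors {w1, w3}; ◇□(p ∧ q) there: w1:F, w3:F. ✗
w3: no successors, so □◇□(p ∧ q) holds vacuously. ✓
That's 2 of 4 worlds, so 2/4 = 1/2.

1/2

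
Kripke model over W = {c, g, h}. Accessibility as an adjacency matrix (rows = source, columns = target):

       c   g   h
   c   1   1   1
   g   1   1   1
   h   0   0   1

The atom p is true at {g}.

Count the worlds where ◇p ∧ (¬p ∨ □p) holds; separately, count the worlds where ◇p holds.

1 and 2

For ◇p ∧ (¬p ∨ □p):
c: ◇p is T, ¬p ∨ □p is T. ✓
g: ◇p is T, ¬p ∨ □p is F. ✗
h: ◇p is F, ¬p ∨ □p is T. ✗
— 1 world.
For ◇p:
c: successors {c, g, h}; p there: c:F, g:T, h:F. ✓
g: successors {c, g, h}; p there: c:F, g:T, h:F. ✓
h: successors {h}; p there: h:F. ✗
— 2 worlds.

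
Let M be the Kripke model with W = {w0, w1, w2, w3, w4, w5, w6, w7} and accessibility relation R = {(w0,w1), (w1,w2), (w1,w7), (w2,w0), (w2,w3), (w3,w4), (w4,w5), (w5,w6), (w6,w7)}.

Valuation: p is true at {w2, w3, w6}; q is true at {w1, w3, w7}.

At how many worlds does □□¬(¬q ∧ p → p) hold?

2

w0: successors {w1}; □¬(¬q ∧ p → p) there: w1:F. ✗
w1: successors {w2, w7}; □¬(¬q ∧ p → p) there: w2:F, w7:T. ✗
w2: successors {w0, w3}; □¬(¬q ∧ p → p) there: w0:F, w3:F. ✗
w3: successors {w4}; □¬(¬q ∧ p → p) there: w4:F. ✗
w4: successors {w5}; □¬(¬q ∧ p → p) there: w5:F. ✗
w5: successors {w6}; □¬(¬q ∧ p → p) there: w6:F. ✗
w6: successors {w7}; □¬(¬q ∧ p → p) there: w7:T. ✓
w7: no successors, so □□¬(¬q ∧ p → p) holds vacuously. ✓
Satisfying worlds: {w6, w7}.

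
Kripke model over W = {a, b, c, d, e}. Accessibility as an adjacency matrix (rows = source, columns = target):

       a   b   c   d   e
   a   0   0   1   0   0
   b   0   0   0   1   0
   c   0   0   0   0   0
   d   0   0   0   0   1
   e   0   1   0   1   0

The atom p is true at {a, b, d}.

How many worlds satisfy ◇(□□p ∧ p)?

2

a: successors {c}; □□p ∧ p there: c:F. ✗
b: successors {d}; □□p ∧ p there: d:T. ✓
c: no successors, so ◇(□□p ∧ p) fails. ✗
d: successors {e}; □□p ∧ p there: e:F. ✗
e: successors {b, d}; □□p ∧ p there: b:F, d:T. ✓
Satisfying worlds: {b, e}.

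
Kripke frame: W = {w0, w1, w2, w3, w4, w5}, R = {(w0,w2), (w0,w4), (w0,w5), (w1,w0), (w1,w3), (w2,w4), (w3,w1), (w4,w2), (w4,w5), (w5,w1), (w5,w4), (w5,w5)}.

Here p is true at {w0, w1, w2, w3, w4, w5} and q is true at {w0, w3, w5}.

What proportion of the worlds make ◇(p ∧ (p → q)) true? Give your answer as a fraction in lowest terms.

2/3

w0: successors {w2, w4, w5}; p ∧ (p → q) there: w2:F, w4:F, w5:T. ✓
w1: successors {w0, w3}; p ∧ (p → q) there: w0:T, w3:T. ✓
w2: successors {w4}; p ∧ (p → q) there: w4:F. ✗
w3: successors {w1}; p ∧ (p → q) there: w1:F. ✗
w4: successors {w2, w5}; p ∧ (p → q) there: w2:F, w5:T. ✓
w5: successors {w1, w4, w5}; p ∧ (p → q) there: w1:F, w4:F, w5:T. ✓
That's 4 of 6 worlds, so 4/6 = 2/3.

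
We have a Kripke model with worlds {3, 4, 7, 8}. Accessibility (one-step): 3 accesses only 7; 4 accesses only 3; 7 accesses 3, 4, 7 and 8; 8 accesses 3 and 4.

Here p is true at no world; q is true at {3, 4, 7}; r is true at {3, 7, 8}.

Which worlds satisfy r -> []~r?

{4}

3: r is T, []~r is F. ✗
4: r is F, []~r is F. ✓
7: r is T, []~r is F. ✗
8: r is T, []~r is F. ✗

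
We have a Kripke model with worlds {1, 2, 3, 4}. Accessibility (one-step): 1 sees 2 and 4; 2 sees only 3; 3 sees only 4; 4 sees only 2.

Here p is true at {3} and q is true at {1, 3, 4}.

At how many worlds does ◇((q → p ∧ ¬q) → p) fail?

1: successors {2, 4}; (q → p ∧ ¬q) → p there: 2:F, 4:T. ✓
2: successors {3}; (q → p ∧ ¬q) → p there: 3:T. ✓
3: successors {4}; (q → p ∧ ¬q) → p there: 4:T. ✓
4: successors {2}; (q → p ∧ ¬q) → p there: 2:F. ✗
Satisfying worlds: {1, 2, 3}.
So ◇((q → p ∧ ¬q) → p) fails at the other 1 world.

1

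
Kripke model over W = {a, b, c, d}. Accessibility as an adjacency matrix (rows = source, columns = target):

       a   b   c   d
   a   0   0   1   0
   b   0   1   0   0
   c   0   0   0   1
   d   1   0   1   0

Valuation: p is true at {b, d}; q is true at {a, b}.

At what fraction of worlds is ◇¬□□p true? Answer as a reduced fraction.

3/4

a: successors {c}; ¬□□p there: c:T. ✓
b: successors {b}; ¬□□p there: b:F. ✗
c: successors {d}; ¬□□p there: d:T. ✓
d: successors {a, c}; ¬□□p there: a:F, c:T. ✓
That's 3 of 4 worlds, so 3/4.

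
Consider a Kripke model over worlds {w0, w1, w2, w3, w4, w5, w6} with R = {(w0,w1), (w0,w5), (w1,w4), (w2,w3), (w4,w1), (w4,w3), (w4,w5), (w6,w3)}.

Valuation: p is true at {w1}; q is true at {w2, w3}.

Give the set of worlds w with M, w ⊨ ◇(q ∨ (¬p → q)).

{w0, w2, w4, w6}

w0: successors {w1, w5}; q ∨ (¬p → q) there: w1:T, w5:F. ✓
w1: successors {w4}; q ∨ (¬p → q) there: w4:F. ✗
w2: successors {w3}; q ∨ (¬p → q) there: w3:T. ✓
w3: no successors, so ◇(q ∨ (¬p → q)) fails. ✗
w4: successors {w1, w3, w5}; q ∨ (¬p → q) there: w1:T, w3:T, w5:F. ✓
w5: no successors, so ◇(q ∨ (¬p → q)) fails. ✗
w6: successors {w3}; q ∨ (¬p → q) there: w3:T. ✓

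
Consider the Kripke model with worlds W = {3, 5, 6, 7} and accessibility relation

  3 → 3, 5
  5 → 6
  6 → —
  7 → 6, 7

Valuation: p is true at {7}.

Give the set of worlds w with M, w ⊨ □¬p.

{3, 5, 6}

3: successors {3, 5}; ¬p there: 3:T, 5:T. ✓
5: successors {6}; ¬p there: 6:T. ✓
6: no successors, so □¬p holds vacuously. ✓
7: successors {6, 7}; ¬p there: 6:T, 7:F. ✗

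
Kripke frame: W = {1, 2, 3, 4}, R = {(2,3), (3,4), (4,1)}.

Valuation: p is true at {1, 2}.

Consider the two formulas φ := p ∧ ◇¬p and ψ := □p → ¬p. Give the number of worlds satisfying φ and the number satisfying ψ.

For p ∧ ◇¬p:
1: p is T, ◇¬p is F. ✗
2: p is T, ◇¬p is T. ✓
3: p is F, ◇¬p is T. ✗
4: p is F, ◇¬p is F. ✗
— 1 world.
For □p → ¬p:
1: □p is T, ¬p is F. ✗
2: □p is F, ¬p is F. ✓
3: □p is F, ¬p is T. ✓
4: □p is T, ¬p is T. ✓
— 3 worlds.

1 and 3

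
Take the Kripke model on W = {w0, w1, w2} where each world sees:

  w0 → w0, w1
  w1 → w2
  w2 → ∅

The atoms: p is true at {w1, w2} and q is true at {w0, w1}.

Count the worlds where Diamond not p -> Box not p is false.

1

w0: Diamond not p is T, Box not p is F. ✗
w1: Diamond not p is F, Box not p is F. ✓
w2: Diamond not p is F, Box not p is T. ✓
Satisfying worlds: {w1, w2}.
So Diamond not p -> Box not p fails at the other 1 world.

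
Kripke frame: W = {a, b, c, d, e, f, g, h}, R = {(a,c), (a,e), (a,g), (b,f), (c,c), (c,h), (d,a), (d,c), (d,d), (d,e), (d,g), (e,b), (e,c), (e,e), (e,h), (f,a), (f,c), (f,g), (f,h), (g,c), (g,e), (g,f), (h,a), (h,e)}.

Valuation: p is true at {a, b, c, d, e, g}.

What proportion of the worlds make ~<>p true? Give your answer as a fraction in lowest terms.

1/8

a: <>p is T. ✗
b: <>p is F. ✓
c: <>p is T. ✗
d: <>p is T. ✗
e: <>p is T. ✗
f: <>p is T. ✗
g: <>p is T. ✗
h: <>p is T. ✗
That's 1 of 8 worlds, so 1/8.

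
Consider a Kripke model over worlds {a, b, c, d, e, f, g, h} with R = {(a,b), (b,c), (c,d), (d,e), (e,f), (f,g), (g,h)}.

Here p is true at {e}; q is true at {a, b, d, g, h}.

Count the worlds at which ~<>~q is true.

a: <>~q is F. ✓
b: <>~q is T. ✗
c: <>~q is F. ✓
d: <>~q is T. ✗
e: <>~q is T. ✗
f: <>~q is F. ✓
g: <>~q is F. ✓
h: <>~q is F. ✓
Satisfying worlds: {a, c, f, g, h}.

5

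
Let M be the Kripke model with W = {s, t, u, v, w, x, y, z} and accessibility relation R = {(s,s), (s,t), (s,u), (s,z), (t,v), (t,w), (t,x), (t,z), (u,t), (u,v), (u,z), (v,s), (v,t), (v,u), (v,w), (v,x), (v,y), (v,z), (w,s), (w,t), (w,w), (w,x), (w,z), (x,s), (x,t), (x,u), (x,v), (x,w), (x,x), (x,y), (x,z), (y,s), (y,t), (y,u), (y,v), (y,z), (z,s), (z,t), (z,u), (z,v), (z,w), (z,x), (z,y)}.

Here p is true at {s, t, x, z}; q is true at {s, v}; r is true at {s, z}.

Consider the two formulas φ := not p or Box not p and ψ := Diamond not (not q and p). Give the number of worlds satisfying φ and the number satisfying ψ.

4 and 8

For not p or Box not p:
s: not p is F, Box not p is F. ✗
t: not p is F, Box not p is F. ✗
u: not p is T, Box not p is F. ✓
v: not p is T, Box not p is F. ✓
w: not p is T, Box not p is F. ✓
x: not p is F, Box not p is F. ✗
y: not p is T, Box not p is F. ✓
z: not p is F, Box not p is F. ✗
— 4 worlds.
For Diamond not (not q and p):
s: successors {s, t, u, z}; not (not q and p) there: s:T, t:F, u:T, z:F. ✓
t: successors {v, w, x, z}; not (not q and p) there: v:T, w:T, x:F, z:F. ✓
u: successors {t, v, z}; not (not q and p) there: t:F, v:T, z:F. ✓
v: successors {s, t, u, w, x, y, z}; not (not q and p) there: s:T, t:F, u:T, w:T, x:F, y:T, z:F. ✓
w: successors {s, t, w, x, z}; not (not q and p) there: s:T, t:F, w:T, x:F, z:F. ✓
x: successors {s, t, u, v, w, x, y, z}; not (not q and p) there: s:T, t:F, u:T, v:T, w:T, x:F, y:T, z:F. ✓
y: successors {s, t, u, v, z}; not (not q and p) there: s:T, t:F, u:T, v:T, z:F. ✓
z: successors {s, t, u, v, w, x, y}; not (not q and p) there: s:T, t:F, u:T, v:T, w:T, x:F, y:T. ✓
— 8 worlds.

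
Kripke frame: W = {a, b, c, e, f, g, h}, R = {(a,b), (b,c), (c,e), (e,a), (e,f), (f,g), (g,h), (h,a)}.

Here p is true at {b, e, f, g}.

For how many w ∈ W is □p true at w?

a: successors {b}; p there: b:T. ✓
b: successors {c}; p there: c:F. ✗
c: successors {e}; p there: e:T. ✓
e: successors {a, f}; p there: a:F, f:T. ✗
f: successors {g}; p there: g:T. ✓
g: successors {h}; p there: h:F. ✗
h: successors {a}; p there: a:F. ✗
Satisfying worlds: {a, c, f}.

3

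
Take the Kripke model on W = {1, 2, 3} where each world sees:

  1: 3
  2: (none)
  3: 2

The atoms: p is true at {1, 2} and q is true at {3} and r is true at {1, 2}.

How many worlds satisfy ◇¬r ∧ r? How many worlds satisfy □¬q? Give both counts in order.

For ◇¬r ∧ r:
1: ◇¬r is T, r is T. ✓
2: ◇¬r is F, r is T. ✗
3: ◇¬r is F, r is F. ✗
— 1 world.
For □¬q:
1: successors {3}; ¬q there: 3:F. ✗
2: no successors, so □¬q holds vacuously. ✓
3: successors {2}; ¬q there: 2:T. ✓
— 2 worlds.

1 and 2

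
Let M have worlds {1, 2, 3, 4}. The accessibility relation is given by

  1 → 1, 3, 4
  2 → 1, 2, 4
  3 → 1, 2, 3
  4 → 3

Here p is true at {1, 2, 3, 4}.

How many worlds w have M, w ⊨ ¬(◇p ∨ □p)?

1: ◇p ∨ □p is T. ✗
2: ◇p ∨ □p is T. ✗
3: ◇p ∨ □p is T. ✗
4: ◇p ∨ □p is T. ✗
Satisfying worlds: ∅.

0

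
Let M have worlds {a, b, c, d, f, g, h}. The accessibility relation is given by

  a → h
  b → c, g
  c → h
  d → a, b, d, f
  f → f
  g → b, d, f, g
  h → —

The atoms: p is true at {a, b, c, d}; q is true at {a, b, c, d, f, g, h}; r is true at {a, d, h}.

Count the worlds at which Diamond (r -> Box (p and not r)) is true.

a: successors {h}; r -> Box (p and not r) there: h:T. ✓
b: successors {c, g}; r -> Box (p and not r) there: c:T, g:T. ✓
c: successors {h}; r -> Box (p and not r) there: h:T. ✓
d: successors {a, b, d, f}; r -> Box (p and not r) there: a:F, b:T, d:F, f:T. ✓
f: successors {f}; r -> Box (p and not r) there: f:T. ✓
g: successors {b, d, f, g}; r -> Box (p and not r) there: b:T, d:F, f:T, g:T. ✓
h: no successors, so Diamond (r -> Box (p and not r)) fails. ✗
Satisfying worlds: {a, b, c, d, f, g}.

6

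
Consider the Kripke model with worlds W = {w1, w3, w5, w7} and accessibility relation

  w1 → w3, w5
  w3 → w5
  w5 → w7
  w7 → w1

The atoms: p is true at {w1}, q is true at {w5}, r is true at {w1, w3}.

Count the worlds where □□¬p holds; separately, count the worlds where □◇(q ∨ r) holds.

3 and 2

For □□¬p:
w1: successors {w3, w5}; □¬p there: w3:T, w5:T. ✓
w3: successors {w5}; □¬p there: w5:T. ✓
w5: successors {w7}; □¬p there: w7:F. ✗
w7: successors {w1}; □¬p there: w1:T. ✓
— 3 worlds.
For □◇(q ∨ r):
w1: successors {w3, w5}; ◇(q ∨ r) there: w3:T, w5:F. ✗
w3: successors {w5}; ◇(q ∨ r) there: w5:F. ✗
w5: successors {w7}; ◇(q ∨ r) there: w7:T. ✓
w7: successors {w1}; ◇(q ∨ r) there: w1:T. ✓
— 2 worlds.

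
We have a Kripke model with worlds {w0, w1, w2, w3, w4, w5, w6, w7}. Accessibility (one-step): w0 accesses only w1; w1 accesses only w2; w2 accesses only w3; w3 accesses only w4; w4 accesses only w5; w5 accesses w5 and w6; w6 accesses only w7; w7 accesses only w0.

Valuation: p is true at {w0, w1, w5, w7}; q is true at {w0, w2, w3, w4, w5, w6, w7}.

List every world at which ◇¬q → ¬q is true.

w0: ◇¬q is T, ¬q is F. ✗
w1: ◇¬q is F, ¬q is T. ✓
w2: ◇¬q is F, ¬q is F. ✓
w3: ◇¬q is F, ¬q is F. ✓
w4: ◇¬q is F, ¬q is F. ✓
w5: ◇¬q is F, ¬q is F. ✓
w6: ◇¬q is F, ¬q is F. ✓
w7: ◇¬q is F, ¬q is F. ✓

{w1, w2, w3, w4, w5, w6, w7}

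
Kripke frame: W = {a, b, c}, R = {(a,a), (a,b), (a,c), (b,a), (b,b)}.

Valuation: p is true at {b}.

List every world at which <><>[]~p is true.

{a, b}

a: successors {a, b, c}; <>[]~p there: a:T, b:F, c:F. ✓
b: successors {a, b}; <>[]~p there: a:T, b:F. ✓
c: no successors, so <><>[]~p fails. ✗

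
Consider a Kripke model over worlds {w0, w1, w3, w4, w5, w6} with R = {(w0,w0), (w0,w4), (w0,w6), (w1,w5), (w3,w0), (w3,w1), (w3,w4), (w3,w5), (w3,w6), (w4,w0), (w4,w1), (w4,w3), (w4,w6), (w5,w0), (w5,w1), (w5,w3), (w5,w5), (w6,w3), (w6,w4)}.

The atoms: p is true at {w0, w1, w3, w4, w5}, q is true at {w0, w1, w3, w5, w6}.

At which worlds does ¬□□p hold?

{w0, w3, w4, w5, w6}

w0: □□p is F. ✓
w1: □□p is T. ✗
w3: □□p is F. ✓
w4: □□p is F. ✓
w5: □□p is F. ✓
w6: □□p is F. ✓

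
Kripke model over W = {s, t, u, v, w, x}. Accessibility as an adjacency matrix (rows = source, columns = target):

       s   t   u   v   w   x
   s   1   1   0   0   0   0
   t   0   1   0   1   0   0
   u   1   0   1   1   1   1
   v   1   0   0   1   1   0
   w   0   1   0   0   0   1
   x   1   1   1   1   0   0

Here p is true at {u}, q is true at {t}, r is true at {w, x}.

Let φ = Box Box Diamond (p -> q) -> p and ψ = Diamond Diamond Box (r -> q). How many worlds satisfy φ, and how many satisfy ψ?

For Box Box Diamond (p -> q) -> p:
s: Box Box Diamond (p -> q) is T, p is F. ✗
t: Box Box Diamond (p -> q) is T, p is F. ✗
u: Box Box Diamond (p -> q) is T, p is T. ✓
v: Box Box Diamond (p -> q) is T, p is F. ✗
w: Box Box Diamond (p -> q) is T, p is F. ✗
x: Box Box Diamond (p -> q) is T, p is F. ✗
— 1 world.
For Diamond Diamond Box (r -> q):
s: successors {s, t}; Diamond Box (r -> q) there: s:T, t:T. ✓
t: successors {t, v}; Diamond Box (r -> q) there: t:T, v:T. ✓
u: successors {s, u, v, w, x}; Diamond Box (r -> q) there: s:T, u:T, v:T, w:T, x:T. ✓
v: successors {s, v, w}; Diamond Box (r -> q) there: s:T, v:T, w:T. ✓
w: successors {t, x}; Diamond Box (r -> q) there: t:T, x:T. ✓
x: successors {s, t, u, v}; Diamond Box (r -> q) there: s:T, t:T, u:T, v:T. ✓
— 6 worlds.

1 and 6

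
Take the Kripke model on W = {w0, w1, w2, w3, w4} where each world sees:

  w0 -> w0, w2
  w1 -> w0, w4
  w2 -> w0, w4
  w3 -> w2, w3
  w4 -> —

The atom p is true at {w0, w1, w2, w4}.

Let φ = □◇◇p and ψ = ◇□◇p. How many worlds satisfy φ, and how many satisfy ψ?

For □◇◇p:
w0: successors {w0, w2}; ◇◇p there: w0:T, w2:T. ✓
w1: successors {w0, w4}; ◇◇p there: w0:T, w4:F. ✗
w2: successors {w0, w4}; ◇◇p there: w0:T, w4:F. ✗
w3: successors {w2, w3}; ◇◇p there: w2:T, w3:T. ✓
w4: no successors, so □◇◇p holds vacuously. ✓
— 3 worlds.
For ◇□◇p:
w0: successors {w0, w2}; □◇p there: w0:T, w2:F. ✓
w1: successors {w0, w4}; □◇p there: w0:T, w4:T. ✓
w2: successors {w0, w4}; □◇p there: w0:T, w4:T. ✓
w3: successors {w2, w3}; □◇p there: w2:F, w3:T. ✓
w4: no successors, so ◇□◇p fails. ✗
— 4 worlds.

3 and 4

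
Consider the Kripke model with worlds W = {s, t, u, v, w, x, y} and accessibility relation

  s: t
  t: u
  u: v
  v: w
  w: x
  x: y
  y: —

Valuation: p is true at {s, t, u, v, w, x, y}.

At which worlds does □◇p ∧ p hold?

s: □◇p is T, p is T. ✓
t: □◇p is T, p is T. ✓
u: □◇p is T, p is T. ✓
v: □◇p is T, p is T. ✓
w: □◇p is T, p is T. ✓
x: □◇p is F, p is T. ✗
y: □◇p is T, p is T. ✓

{s, t, u, v, w, y}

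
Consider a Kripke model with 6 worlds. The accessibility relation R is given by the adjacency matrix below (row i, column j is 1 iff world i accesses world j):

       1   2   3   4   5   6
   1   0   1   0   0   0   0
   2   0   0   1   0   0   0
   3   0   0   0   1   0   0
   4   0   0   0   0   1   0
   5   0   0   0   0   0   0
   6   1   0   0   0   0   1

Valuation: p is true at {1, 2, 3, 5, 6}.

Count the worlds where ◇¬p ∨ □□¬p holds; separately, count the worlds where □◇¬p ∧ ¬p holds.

For ◇¬p ∨ □□¬p:
1: ◇¬p is F, □□¬p is F. ✗
2: ◇¬p is F, □□¬p is T. ✓
3: ◇¬p is T, □□¬p is F. ✓
4: ◇¬p is F, □□¬p is T. ✓
5: ◇¬p is F, □□¬p is T. ✓
6: ◇¬p is F, □□¬p is F. ✗
— 4 worlds.
For □◇¬p ∧ ¬p:
1: □◇¬p is F, ¬p is F. ✗
2: □◇¬p is T, ¬p is F. ✗
3: □◇¬p is F, ¬p is F. ✗
4: □◇¬p is F, ¬p is T. ✗
5: □◇¬p is T, ¬p is F. ✗
6: □◇¬p is F, ¬p is F. ✗
— 0 worlds.

4 and 0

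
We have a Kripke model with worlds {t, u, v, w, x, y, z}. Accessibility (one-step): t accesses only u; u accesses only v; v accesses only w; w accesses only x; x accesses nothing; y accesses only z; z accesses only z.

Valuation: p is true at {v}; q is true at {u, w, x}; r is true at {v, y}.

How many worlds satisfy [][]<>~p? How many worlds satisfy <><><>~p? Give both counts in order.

6 and 4

For [][]<>~p:
t: successors {u}; []<>~p there: u:T. ✓
u: successors {v}; []<>~p there: v:T. ✓
v: successors {w}; []<>~p there: w:F. ✗
w: successors {x}; []<>~p there: x:T. ✓
x: no successors, so [][]<>~p holds vacuously. ✓
y: successors {z}; []<>~p there: z:T. ✓
z: successors {z}; []<>~p there: z:T. ✓
— 6 worlds.
For <><><>~p:
t: successors {u}; <><>~p there: u:T. ✓
u: successors {v}; <><>~p there: v:T. ✓
v: successors {w}; <><>~p there: w:F. ✗
w: successors {x}; <><>~p there: x:F. ✗
x: no successors, so <><><>~p fails. ✗
y: successors {z}; <><>~p there: z:T. ✓
z: successors {z}; <><>~p there: z:T. ✓
— 4 worlds.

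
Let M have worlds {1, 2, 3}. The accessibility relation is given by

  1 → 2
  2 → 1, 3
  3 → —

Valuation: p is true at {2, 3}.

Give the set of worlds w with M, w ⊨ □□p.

1: successors {2}; □p there: 2:F. ✗
2: successors {1, 3}; □p there: 1:T, 3:T. ✓
3: no successors, so □□p holds vacuously. ✓

{2, 3}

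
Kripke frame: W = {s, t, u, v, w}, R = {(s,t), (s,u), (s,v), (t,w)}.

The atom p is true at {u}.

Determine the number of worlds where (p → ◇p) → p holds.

s: p → ◇p is T, p is F. ✗
t: p → ◇p is T, p is F. ✗
u: p → ◇p is F, p is T. ✓
v: p → ◇p is T, p is F. ✗
w: p → ◇p is T, p is F. ✗
Satisfying worlds: {u}.

1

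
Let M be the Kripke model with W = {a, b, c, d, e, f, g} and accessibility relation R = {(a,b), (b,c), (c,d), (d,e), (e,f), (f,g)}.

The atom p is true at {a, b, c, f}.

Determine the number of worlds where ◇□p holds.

3

a: successors {b}; □p there: b:T. ✓
b: successors {c}; □p there: c:F. ✗
c: successors {d}; □p there: d:F. ✗
d: successors {e}; □p there: e:T. ✓
e: successors {f}; □p there: f:F. ✗
f: successors {g}; □p there: g:T. ✓
g: no successors, so ◇□p fails. ✗
Satisfying worlds: {a, d, f}.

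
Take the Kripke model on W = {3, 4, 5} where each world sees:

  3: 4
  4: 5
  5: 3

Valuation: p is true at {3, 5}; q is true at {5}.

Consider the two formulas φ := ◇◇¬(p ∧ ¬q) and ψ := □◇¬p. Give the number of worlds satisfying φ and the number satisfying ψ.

For ◇◇¬(p ∧ ¬q):
3: successors {4}; ◇¬(p ∧ ¬q) there: 4:T. ✓
4: successors {5}; ◇¬(p ∧ ¬q) there: 5:F. ✗
5: successors {3}; ◇¬(p ∧ ¬q) there: 3:T. ✓
— 2 worlds.
For □◇¬p:
3: successors {4}; ◇¬p there: 4:F. ✗
4: successors {5}; ◇¬p there: 5:F. ✗
5: successors {3}; ◇¬p there: 3:T. ✓
— 1 world.

2 and 1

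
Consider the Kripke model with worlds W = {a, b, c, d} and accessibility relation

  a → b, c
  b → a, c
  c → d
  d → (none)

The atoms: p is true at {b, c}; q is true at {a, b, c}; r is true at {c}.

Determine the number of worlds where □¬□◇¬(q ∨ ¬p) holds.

3

a: successors {b, c}; ¬□◇¬(q ∨ ¬p) there: b:T, c:T. ✓
b: successors {a, c}; ¬□◇¬(q ∨ ¬p) there: a:T, c:T. ✓
c: successors {d}; ¬□◇¬(q ∨ ¬p) there: d:F. ✗
d: no successors, so □¬□◇¬(q ∨ ¬p) holds vacuously. ✓
Satisfying worlds: {a, b, d}.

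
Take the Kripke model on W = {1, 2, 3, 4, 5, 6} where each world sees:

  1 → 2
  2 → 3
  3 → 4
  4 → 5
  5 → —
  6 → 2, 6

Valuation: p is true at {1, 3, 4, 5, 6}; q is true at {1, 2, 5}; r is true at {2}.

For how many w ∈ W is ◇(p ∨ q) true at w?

1: successors {2}; p ∨ q there: 2:T. ✓
2: successors {3}; p ∨ q there: 3:T. ✓
3: successors {4}; p ∨ q there: 4:T. ✓
4: successors {5}; p ∨ q there: 5:T. ✓
5: no successors, so ◇(p ∨ q) fails. ✗
6: successors {2, 6}; p ∨ q there: 2:T, 6:T. ✓
Satisfying worlds: {1, 2, 3, 4, 6}.

5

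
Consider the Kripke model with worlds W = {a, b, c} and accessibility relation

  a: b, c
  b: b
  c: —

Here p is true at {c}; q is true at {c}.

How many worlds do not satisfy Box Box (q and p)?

2

a: successors {b, c}; Box (q and p) there: b:F, c:T. ✗
b: successors {b}; Box (q and p) there: b:F. ✗
c: no successors, so Box Box (q and p) holds vacuously. ✓
Satisfying worlds: {c}.
So Box Box (q and p) fails at the other 2 worlds.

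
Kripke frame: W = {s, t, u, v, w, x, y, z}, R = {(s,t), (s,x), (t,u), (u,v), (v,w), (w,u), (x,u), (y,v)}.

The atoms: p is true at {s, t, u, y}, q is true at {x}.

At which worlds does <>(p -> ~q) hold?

s: successors {t, x}; p -> ~q there: t:T, x:T. ✓
t: successors {u}; p -> ~q there: u:T. ✓
u: successors {v}; p -> ~q there: v:T. ✓
v: successors {w}; p -> ~q there: w:T. ✓
w: successors {u}; p -> ~q there: u:T. ✓
x: successors {u}; p -> ~q there: u:T. ✓
y: successors {v}; p -> ~q there: v:T. ✓
z: no successors, so <>(p -> ~q) fails. ✗

{s, t, u, v, w, x, y}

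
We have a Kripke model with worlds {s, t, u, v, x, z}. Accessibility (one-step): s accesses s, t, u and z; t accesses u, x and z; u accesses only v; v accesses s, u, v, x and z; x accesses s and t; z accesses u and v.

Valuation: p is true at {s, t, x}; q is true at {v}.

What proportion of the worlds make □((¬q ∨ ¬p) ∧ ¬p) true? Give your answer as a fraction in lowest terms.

s: successors {s, t, u, z}; (¬q ∨ ¬p) ∧ ¬p there: s:F, t:F, u:T, z:T. ✗
t: successors {u, x, z}; (¬q ∨ ¬p) ∧ ¬p there: u:T, x:F, z:T. ✗
u: successors {v}; (¬q ∨ ¬p) ∧ ¬p there: v:T. ✓
v: successors {s, u, v, x, z}; (¬q ∨ ¬p) ∧ ¬p there: s:F, u:T, v:T, x:F, z:T. ✗
x: successors {s, t}; (¬q ∨ ¬p) ∧ ¬p there: s:F, t:F. ✗
z: successors {u, v}; (¬q ∨ ¬p) ∧ ¬p there: u:T, v:T. ✓
That's 2 of 6 worlds, so 2/6 = 1/3.

1/3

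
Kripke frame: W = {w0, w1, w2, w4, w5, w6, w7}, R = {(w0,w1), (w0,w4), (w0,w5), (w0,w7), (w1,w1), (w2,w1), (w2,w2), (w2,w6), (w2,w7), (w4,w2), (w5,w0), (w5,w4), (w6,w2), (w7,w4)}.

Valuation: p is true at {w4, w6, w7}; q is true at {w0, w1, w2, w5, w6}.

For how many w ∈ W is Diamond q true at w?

6

w0: successors {w1, w4, w5, w7}; q there: w1:T, w4:F, w5:T, w7:F. ✓
w1: successors {w1}; q there: w1:T. ✓
w2: successors {w1, w2, w6, w7}; q there: w1:T, w2:T, w6:T, w7:F. ✓
w4: successors {w2}; q there: w2:T. ✓
w5: successors {w0, w4}; q there: w0:T, w4:F. ✓
w6: successors {w2}; q there: w2:T. ✓
w7: successors {w4}; q there: w4:F. ✗
Satisfying worlds: {w0, w1, w2, w4, w5, w6}.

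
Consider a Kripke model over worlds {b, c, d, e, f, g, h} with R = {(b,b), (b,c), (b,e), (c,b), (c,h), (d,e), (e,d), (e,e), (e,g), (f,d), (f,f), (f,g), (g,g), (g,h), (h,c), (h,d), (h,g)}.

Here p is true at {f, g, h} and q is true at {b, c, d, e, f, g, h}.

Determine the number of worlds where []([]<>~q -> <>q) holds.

b: successors {b, c, e}; []<>~q -> <>q there: b:T, c:T, e:T. ✓
c: successors {b, h}; []<>~q -> <>q there: b:T, h:T. ✓
d: successors {e}; []<>~q -> <>q there: e:T. ✓
e: successors {d, e, g}; []<>~q -> <>q there: d:T, e:T, g:T. ✓
f: successors {d, f, g}; []<>~q -> <>q there: d:T, f:T, g:T. ✓
g: successors {g, h}; []<>~q -> <>q there: g:T, h:T. ✓
h: successors {c, d, g}; []<>~q -> <>q there: c:T, d:T, g:T. ✓
Satisfying worlds: {b, c, d, e, f, g, h}.

7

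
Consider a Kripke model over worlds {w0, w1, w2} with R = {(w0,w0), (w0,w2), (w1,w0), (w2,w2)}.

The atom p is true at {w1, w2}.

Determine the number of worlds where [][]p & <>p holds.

w0: [][]p is F, <>p is T. ✗
w1: [][]p is F, <>p is F. ✗
w2: [][]p is T, <>p is T. ✓
Satisfying worlds: {w2}.

1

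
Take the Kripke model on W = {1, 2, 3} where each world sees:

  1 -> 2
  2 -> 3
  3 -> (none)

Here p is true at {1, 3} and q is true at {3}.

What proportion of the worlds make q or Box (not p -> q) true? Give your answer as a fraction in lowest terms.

1: q is F, Box (not p -> q) is F. ✗
2: q is F, Box (not p -> q) is T. ✓
3: q is T, Box (not p -> q) is T. ✓
That's 2 of 3 worlds, so 2/3.

2/3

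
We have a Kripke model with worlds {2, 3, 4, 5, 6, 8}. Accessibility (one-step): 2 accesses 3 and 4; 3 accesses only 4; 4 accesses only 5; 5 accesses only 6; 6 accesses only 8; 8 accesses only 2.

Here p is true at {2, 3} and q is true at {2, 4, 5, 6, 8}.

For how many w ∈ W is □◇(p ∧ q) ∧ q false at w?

2: □◇(p ∧ q) is F, q is T. ✗
3: □◇(p ∧ q) is F, q is F. ✗
4: □◇(p ∧ q) is F, q is T. ✗
5: □◇(p ∧ q) is F, q is T. ✗
6: □◇(p ∧ q) is T, q is T. ✓
8: □◇(p ∧ q) is F, q is T. ✗
Satisfying worlds: {6}.
So □◇(p ∧ q) ∧ q fails at the other 5 worlds.

5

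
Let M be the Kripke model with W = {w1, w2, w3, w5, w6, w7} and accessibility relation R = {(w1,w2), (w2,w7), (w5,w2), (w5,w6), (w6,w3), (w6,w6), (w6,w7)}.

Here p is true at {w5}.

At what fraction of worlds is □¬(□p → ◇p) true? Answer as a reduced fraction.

1/2

w1: successors {w2}; ¬(□p → ◇p) there: w2:F. ✗
w2: successors {w7}; ¬(□p → ◇p) there: w7:T. ✓
w3: no successors, so □¬(□p → ◇p) holds vacuously. ✓
w5: successors {w2, w6}; ¬(□p → ◇p) there: w2:F, w6:F. ✗
w6: successors {w3, w6, w7}; ¬(□p → ◇p) there: w3:T, w6:F, w7:T. ✗
w7: no successors, so □¬(□p → ◇p) holds vacuously. ✓
That's 3 of 6 worlds, so 3/6 = 1/2.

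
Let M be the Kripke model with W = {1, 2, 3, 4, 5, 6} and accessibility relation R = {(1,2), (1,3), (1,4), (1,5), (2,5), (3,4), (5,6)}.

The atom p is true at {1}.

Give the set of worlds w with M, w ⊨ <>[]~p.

{1, 2, 3, 5}

1: successors {2, 3, 4, 5}; []~p there: 2:T, 3:T, 4:T, 5:T. ✓
2: successors {5}; []~p there: 5:T. ✓
3: successors {4}; []~p there: 4:T. ✓
4: no successors, so <>[]~p fails. ✗
5: successors {6}; []~p there: 6:T. ✓
6: no successors, so <>[]~p fails. ✗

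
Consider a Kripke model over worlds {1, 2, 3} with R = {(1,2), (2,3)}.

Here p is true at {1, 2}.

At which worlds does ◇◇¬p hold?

1: successors {2}; ◇¬p there: 2:T. ✓
2: successors {3}; ◇¬p there: 3:F. ✗
3: no successors, so ◇◇¬p fails. ✗

{1}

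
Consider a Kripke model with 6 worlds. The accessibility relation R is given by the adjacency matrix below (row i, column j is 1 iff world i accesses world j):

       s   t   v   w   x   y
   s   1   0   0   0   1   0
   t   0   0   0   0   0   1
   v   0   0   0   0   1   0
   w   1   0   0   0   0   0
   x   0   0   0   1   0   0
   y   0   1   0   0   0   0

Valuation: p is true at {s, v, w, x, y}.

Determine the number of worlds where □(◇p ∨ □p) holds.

5

s: successors {s, x}; ◇p ∨ □p there: s:T, x:T. ✓
t: successors {y}; ◇p ∨ □p there: y:F. ✗
v: successors {x}; ◇p ∨ □p there: x:T. ✓
w: successors {s}; ◇p ∨ □p there: s:T. ✓
x: successors {w}; ◇p ∨ □p there: w:T. ✓
y: successors {t}; ◇p ∨ □p there: t:T. ✓
Satisfying worlds: {s, v, w, x, y}.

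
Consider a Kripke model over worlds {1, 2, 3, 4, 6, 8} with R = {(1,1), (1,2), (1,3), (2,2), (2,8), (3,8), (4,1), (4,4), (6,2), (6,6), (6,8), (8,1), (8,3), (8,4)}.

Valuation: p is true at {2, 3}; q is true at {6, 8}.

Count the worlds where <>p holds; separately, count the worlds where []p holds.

For <>p:
1: successors {1, 2, 3}; p there: 1:F, 2:T, 3:T. ✓
2: successors {2, 8}; p there: 2:T, 8:F. ✓
3: successors {8}; p there: 8:F. ✗
4: successors {1, 4}; p there: 1:F, 4:F. ✗
6: successors {2, 6, 8}; p there: 2:T, 6:F, 8:F. ✓
8: successors {1, 3, 4}; p there: 1:F, 3:T, 4:F. ✓
— 4 worlds.
For []p:
1: successors {1, 2, 3}; p there: 1:F, 2:T, 3:T. ✗
2: successors {2, 8}; p there: 2:T, 8:F. ✗
3: successors {8}; p there: 8:F. ✗
4: successors {1, 4}; p there: 1:F, 4:F. ✗
6: successors {2, 6, 8}; p there: 2:T, 6:F, 8:F. ✗
8: successors {1, 3, 4}; p there: 1:F, 3:T, 4:F. ✗
— 0 worlds.

4 and 0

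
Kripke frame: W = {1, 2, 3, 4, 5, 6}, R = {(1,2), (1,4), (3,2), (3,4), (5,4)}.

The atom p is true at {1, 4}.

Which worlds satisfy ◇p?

{1, 3, 5}

1: successors {2, 4}; p there: 2:F, 4:T. ✓
2: no successors, so ◇p fails. ✗
3: successors {2, 4}; p there: 2:F, 4:T. ✓
4: no successors, so ◇p fails. ✗
5: successors {4}; p there: 4:T. ✓
6: no successors, so ◇p fails. ✗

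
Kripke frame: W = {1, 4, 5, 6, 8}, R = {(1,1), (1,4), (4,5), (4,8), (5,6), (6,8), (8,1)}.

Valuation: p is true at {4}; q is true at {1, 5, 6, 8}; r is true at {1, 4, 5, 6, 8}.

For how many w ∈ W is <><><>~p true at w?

5

1: successors {1, 4}; <><>~p there: 1:T, 4:T. ✓
4: successors {5, 8}; <><>~p there: 5:T, 8:T. ✓
5: successors {6}; <><>~p there: 6:T. ✓
6: successors {8}; <><>~p there: 8:T. ✓
8: successors {1}; <><>~p there: 1:T. ✓
Satisfying worlds: {1, 4, 5, 6, 8}.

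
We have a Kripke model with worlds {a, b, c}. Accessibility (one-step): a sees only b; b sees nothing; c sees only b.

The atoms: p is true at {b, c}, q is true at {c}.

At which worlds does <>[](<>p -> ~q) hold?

a: successors {b}; [](<>p -> ~q) there: b:T. ✓
b: no successors, so <>[](<>p -> ~q) fails. ✗
c: successors {b}; [](<>p -> ~q) there: b:T. ✓

{a, c}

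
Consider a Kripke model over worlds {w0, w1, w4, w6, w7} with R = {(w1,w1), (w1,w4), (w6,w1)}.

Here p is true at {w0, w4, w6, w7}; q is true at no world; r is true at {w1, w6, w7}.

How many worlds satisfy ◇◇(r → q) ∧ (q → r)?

w0: ◇◇(r → q) is F, q → r is T. ✗
w1: ◇◇(r → q) is T, q → r is T. ✓
w4: ◇◇(r → q) is F, q → r is T. ✗
w6: ◇◇(r → q) is T, q → r is T. ✓
w7: ◇◇(r → q) is F, q → r is T. ✗
Satisfying worlds: {w1, w6}.

2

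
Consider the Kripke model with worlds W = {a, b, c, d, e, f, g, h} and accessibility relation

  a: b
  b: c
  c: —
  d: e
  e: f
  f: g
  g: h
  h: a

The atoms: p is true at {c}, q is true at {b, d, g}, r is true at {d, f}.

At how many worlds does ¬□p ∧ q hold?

2

a: ¬□p is T, q is F. ✗
b: ¬□p is F, q is T. ✗
c: ¬□p is F, q is F. ✗
d: ¬□p is T, q is T. ✓
e: ¬□p is T, q is F. ✗
f: ¬□p is T, q is F. ✗
g: ¬□p is T, q is T. ✓
h: ¬□p is T, q is F. ✗
Satisfying worlds: {d, g}.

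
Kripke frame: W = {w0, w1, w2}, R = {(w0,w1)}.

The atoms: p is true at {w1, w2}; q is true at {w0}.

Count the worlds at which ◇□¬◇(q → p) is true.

1

w0: successors {w1}; □¬◇(q → p) there: w1:T. ✓
w1: no successors, so ◇□¬◇(q → p) fails. ✗
w2: no successors, so ◇□¬◇(q → p) fails. ✗
Satisfying worlds: {w0}.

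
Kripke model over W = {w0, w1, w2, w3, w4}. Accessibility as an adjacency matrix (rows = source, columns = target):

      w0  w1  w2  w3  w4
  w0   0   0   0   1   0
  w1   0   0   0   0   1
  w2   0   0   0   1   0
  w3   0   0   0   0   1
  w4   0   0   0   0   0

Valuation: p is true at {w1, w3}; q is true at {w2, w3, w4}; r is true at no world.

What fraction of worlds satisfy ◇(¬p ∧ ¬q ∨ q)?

4/5

w0: successors {w3}; ¬p ∧ ¬q ∨ q there: w3:T. ✓
w1: successors {w4}; ¬p ∧ ¬q ∨ q there: w4:T. ✓
w2: successors {w3}; ¬p ∧ ¬q ∨ q there: w3:T. ✓
w3: successors {w4}; ¬p ∧ ¬q ∨ q there: w4:T. ✓
w4: no successors, so ◇(¬p ∧ ¬q ∨ q) fails. ✗
That's 4 of 5 worlds, so 4/5.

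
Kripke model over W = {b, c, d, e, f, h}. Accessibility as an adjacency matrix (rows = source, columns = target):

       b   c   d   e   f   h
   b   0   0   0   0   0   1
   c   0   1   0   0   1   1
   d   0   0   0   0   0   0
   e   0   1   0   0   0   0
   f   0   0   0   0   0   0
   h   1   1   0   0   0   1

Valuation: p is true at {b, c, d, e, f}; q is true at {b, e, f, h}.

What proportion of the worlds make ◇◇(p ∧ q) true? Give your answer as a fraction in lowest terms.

2/3

b: successors {h}; ◇(p ∧ q) there: h:T. ✓
c: successors {c, f, h}; ◇(p ∧ q) there: c:T, f:F, h:T. ✓
d: no successors, so ◇◇(p ∧ q) fails. ✗
e: successors {c}; ◇(p ∧ q) there: c:T. ✓
f: no successors, so ◇◇(p ∧ q) fails. ✗
h: successors {b, c, h}; ◇(p ∧ q) there: b:F, c:T, h:T. ✓
That's 4 of 6 worlds, so 4/6 = 2/3.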